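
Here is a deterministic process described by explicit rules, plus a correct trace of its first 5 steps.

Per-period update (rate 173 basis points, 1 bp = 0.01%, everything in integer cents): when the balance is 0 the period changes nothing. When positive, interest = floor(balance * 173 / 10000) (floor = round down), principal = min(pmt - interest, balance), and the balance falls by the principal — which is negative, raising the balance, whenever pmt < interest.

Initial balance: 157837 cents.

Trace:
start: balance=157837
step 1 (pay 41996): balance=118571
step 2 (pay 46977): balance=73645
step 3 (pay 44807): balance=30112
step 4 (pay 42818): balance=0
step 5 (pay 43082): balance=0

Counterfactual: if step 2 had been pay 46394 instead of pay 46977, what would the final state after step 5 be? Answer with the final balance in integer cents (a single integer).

0

(re-executing from step 2 with the substitution; state before step 2: balance=118571)
step 2 (pay 46394): balance=74228
step 3 (pay 44807): balance=30705
step 4 (pay 42818): balance=0
step 5 (pay 43082): balance=0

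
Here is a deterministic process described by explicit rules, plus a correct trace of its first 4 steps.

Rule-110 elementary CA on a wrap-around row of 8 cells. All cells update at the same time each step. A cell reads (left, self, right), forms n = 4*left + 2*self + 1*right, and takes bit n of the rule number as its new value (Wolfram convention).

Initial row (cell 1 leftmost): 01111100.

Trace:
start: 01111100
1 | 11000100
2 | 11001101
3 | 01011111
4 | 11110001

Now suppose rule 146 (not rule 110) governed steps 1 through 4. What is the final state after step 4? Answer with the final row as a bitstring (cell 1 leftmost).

01000100

(re-executing steps 1..4 under rule 146; state before step 1: 01111100)
1 | 10111010
2 | 00010000
3 | 00101000
4 | 01000100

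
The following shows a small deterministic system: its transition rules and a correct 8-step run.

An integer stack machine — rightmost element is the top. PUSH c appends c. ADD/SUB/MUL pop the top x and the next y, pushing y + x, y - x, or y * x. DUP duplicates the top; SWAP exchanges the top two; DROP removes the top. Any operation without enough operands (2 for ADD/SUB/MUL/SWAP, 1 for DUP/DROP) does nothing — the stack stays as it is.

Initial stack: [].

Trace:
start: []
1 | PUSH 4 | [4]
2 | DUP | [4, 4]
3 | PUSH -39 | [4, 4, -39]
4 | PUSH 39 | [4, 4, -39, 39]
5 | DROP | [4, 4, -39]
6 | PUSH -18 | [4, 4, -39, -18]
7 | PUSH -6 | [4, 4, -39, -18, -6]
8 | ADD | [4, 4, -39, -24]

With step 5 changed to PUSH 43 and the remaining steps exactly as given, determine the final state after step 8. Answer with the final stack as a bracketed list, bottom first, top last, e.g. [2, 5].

[4, 4, -39, 39, 43, -24]

(re-executing from step 5 with the substitution; state before step 5: [4, 4, -39, 39])
5 | PUSH 43 | [4, 4, -39, 39, 43]
6 | PUSH -18 | [4, 4, -39, 39, 43, -18]
7 | PUSH -6 | [4, 4, -39, 39, 43, -18, -6]
8 | ADD | [4, 4, -39, 39, 43, -24]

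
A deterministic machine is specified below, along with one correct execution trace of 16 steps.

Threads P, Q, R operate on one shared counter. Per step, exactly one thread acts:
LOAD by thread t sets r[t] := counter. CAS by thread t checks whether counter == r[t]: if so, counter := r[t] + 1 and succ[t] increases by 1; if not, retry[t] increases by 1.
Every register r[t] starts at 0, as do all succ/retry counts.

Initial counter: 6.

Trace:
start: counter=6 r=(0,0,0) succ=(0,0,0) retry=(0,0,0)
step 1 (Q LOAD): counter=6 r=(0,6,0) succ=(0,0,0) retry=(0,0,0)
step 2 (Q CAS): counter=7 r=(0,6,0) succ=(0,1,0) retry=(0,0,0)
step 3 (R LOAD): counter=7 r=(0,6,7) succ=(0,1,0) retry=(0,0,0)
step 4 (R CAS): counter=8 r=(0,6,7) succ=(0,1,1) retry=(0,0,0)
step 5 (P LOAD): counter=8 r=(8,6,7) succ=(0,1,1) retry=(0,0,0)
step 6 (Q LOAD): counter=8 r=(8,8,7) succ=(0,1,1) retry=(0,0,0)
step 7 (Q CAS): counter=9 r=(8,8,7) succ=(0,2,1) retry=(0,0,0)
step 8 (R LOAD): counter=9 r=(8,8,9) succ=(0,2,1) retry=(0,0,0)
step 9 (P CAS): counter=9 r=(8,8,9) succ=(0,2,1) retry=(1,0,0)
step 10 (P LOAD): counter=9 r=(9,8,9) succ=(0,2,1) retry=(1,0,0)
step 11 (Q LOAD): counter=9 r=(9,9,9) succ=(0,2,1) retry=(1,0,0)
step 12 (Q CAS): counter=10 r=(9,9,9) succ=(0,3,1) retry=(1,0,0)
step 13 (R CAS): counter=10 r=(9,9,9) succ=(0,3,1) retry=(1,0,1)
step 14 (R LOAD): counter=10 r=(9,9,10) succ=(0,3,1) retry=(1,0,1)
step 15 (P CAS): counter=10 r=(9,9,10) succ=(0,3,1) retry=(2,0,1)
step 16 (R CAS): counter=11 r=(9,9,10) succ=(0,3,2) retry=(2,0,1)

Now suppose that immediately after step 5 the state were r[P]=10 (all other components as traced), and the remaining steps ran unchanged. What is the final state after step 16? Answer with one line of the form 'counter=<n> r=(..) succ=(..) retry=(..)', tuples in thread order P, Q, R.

state after step 5 := counter=8 r=(10,6,7) succ=(0,1,1) retry=(0,0,0)
step 6 (Q LOAD): counter=8 r=(10,8,7) succ=(0,1,1) retry=(0,0,0)
step 7 (Q CAS): counter=9 r=(10,8,7) succ=(0,2,1) retry=(0,0,0)
step 8 (R LOAD): counter=9 r=(10,8,9) succ=(0,2,1) retry=(0,0,0)
step 9 (P CAS): counter=9 r=(10,8,9) succ=(0,2,1) retry=(1,0,0)
step 10 (P LOAD): counter=9 r=(9,8,9) succ=(0,2,1) retry=(1,0,0)
step 11 (Q LOAD): counter=9 r=(9,9,9) succ=(0,2,1) retry=(1,0,0)
step 12 (Q CAS): counter=10 r=(9,9,9) succ=(0,3,1) retry=(1,0,0)
step 13 (R CAS): counter=10 r=(9,9,9) succ=(0,3,1) retry=(1,0,1)
step 14 (R LOAD): counter=10 r=(9,9,10) succ=(0,3,1) retry=(1,0,1)
step 15 (P CAS): counter=10 r=(9,9,10) succ=(0,3,1) retry=(2,0,1)
step 16 (R CAS): counter=11 r=(9,9,10) succ=(0,3,2) retry=(2,0,1)

counter=11 r=(9,9,10) succ=(0,3,2) retry=(2,0,1)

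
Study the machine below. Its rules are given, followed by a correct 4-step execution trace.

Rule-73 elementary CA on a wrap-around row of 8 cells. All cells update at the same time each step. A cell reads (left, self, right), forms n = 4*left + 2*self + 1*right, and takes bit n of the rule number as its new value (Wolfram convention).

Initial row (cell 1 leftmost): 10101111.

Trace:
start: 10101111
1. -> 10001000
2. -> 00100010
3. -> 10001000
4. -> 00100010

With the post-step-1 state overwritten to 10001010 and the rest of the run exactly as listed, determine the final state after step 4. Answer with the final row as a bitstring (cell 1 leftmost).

state after step 1 := 10001010
2. -> 00100000
3. -> 10001111
4. -> 10101000

10101000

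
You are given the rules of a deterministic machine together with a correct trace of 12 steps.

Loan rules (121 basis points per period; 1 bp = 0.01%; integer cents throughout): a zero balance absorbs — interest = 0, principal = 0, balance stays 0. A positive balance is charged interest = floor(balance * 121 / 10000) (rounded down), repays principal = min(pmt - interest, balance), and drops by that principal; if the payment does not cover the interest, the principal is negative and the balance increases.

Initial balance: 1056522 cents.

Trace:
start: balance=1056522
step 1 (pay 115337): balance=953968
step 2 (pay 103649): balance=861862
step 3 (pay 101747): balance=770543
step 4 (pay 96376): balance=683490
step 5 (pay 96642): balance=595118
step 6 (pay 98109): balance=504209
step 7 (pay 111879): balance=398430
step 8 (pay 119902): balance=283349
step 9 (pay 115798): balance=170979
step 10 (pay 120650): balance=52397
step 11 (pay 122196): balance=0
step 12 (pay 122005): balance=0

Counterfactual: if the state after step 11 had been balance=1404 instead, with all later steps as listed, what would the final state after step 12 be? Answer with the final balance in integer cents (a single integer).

0

state after step 11 := balance=1404
step 12 (pay 122005): balance=0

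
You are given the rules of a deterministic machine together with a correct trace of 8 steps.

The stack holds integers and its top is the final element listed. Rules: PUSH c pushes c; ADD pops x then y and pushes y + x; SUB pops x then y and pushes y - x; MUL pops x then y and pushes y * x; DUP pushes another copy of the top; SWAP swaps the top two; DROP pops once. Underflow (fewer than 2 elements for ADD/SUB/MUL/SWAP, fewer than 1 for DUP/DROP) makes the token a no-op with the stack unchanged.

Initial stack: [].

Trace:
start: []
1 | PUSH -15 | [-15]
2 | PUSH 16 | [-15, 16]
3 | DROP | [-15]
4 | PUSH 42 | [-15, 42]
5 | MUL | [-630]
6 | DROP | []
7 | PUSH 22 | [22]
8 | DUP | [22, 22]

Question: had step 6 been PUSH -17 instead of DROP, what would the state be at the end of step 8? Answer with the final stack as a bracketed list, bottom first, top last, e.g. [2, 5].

(re-executing from step 6 with the substitution; state before step 6: [-630])
6 | PUSH -17 | [-630, -17]
7 | PUSH 22 | [-630, -17, 22]
8 | DUP | [-630, -17, 22, 22]

[-630, -17, 22, 22]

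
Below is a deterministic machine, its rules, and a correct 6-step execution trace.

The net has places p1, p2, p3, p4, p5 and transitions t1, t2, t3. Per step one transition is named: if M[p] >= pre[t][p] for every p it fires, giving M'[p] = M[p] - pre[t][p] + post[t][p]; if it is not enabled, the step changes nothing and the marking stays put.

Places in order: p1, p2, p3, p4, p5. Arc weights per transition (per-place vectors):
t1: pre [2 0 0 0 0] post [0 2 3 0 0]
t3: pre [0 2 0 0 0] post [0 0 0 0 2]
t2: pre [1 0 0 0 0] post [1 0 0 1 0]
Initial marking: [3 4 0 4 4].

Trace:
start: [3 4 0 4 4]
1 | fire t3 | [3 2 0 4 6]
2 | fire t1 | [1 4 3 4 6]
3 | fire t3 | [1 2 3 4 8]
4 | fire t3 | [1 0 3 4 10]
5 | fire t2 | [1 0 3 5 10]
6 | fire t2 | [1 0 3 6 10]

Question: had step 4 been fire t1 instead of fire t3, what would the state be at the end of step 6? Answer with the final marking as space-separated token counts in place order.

1 2 3 6 8

(re-executing from step 4 with the substitution; state before step 4: [1 2 3 4 8])
4 | fire t1 | [1 2 3 4 8]
5 | fire t2 | [1 2 3 5 8]
6 | fire t2 | [1 2 3 6 8]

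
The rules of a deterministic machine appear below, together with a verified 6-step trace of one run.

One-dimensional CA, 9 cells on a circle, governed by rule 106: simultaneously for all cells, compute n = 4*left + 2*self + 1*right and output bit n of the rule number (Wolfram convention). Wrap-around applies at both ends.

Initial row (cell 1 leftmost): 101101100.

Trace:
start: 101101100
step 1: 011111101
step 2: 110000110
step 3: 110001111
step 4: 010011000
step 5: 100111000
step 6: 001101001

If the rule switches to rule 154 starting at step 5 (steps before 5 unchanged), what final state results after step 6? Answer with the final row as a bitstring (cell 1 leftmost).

(re-executing steps 5..6 under rule 154; state before step 5: 010011000)
step 5: 101110100
step 6: 001100011

001100011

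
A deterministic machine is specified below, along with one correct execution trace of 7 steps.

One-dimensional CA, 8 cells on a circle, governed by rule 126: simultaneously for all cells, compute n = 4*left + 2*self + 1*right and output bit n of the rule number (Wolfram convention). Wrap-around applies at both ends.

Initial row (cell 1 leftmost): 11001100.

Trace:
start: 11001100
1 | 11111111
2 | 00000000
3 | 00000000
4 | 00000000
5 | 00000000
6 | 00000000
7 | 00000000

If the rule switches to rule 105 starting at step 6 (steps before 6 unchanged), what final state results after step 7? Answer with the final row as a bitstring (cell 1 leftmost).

(re-executing steps 6..7 under rule 105; state before step 6: 00000000)
6 | 11111111
7 | 00000000

00000000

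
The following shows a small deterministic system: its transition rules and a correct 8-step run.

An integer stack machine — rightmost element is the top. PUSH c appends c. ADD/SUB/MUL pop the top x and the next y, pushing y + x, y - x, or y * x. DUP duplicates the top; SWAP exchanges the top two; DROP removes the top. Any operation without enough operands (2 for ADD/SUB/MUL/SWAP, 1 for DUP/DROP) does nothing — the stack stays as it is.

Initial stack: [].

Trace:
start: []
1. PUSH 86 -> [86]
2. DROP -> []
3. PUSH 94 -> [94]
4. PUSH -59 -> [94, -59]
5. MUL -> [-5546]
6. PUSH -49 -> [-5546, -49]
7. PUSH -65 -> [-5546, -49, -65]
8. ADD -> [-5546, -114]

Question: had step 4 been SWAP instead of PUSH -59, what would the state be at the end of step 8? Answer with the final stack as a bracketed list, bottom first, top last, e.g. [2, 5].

[94, -114]

(re-executing from step 4 with the substitution; state before step 4: [94])
4. SWAP -> [94]
5. MUL -> [94]
6. PUSH -49 -> [94, -49]
7. PUSH -65 -> [94, -49, -65]
8. ADD -> [94, -114]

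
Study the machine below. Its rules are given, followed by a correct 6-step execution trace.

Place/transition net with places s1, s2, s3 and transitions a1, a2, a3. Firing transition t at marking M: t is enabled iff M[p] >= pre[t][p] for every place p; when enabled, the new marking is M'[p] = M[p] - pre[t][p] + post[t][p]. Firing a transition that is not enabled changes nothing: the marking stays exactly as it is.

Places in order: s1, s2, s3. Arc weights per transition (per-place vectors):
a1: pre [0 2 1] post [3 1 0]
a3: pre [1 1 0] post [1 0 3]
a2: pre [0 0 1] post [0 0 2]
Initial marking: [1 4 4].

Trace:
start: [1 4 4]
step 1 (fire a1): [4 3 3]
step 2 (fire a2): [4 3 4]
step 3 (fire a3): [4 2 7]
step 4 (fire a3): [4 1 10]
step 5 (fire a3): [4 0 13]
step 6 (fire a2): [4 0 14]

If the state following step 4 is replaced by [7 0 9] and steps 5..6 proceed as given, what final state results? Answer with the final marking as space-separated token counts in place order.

state after step 4 := [7 0 9]
step 5 (fire a3): [7 0 9]
step 6 (fire a2): [7 0 10]

7 0 10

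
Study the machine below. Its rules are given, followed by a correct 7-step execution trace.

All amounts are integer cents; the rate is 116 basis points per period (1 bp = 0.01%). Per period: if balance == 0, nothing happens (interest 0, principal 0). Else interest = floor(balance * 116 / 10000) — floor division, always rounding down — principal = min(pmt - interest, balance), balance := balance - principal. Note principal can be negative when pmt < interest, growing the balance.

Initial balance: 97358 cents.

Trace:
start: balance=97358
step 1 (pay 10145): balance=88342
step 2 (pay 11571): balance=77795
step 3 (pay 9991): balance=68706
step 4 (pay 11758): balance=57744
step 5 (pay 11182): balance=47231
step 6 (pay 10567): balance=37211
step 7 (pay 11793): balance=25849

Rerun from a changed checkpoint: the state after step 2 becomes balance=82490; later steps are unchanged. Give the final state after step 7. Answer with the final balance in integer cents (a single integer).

state after step 2 := balance=82490
step 3 (pay 9991): balance=73455
step 4 (pay 11758): balance=62549
step 5 (pay 11182): balance=52092
step 6 (pay 10567): balance=42129
step 7 (pay 11793): balance=30824

30824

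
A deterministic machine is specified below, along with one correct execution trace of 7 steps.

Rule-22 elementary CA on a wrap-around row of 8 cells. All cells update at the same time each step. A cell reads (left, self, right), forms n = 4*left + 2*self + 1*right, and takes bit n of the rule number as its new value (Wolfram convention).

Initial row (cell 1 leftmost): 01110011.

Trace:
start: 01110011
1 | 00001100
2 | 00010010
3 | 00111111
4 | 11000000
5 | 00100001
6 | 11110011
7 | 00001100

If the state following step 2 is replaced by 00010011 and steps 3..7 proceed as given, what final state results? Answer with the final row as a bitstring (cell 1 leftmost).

state after step 2 := 00010011
3 | 10111100
4 | 10000011
5 | 01000100
6 | 11101110
7 | 00000000

00000000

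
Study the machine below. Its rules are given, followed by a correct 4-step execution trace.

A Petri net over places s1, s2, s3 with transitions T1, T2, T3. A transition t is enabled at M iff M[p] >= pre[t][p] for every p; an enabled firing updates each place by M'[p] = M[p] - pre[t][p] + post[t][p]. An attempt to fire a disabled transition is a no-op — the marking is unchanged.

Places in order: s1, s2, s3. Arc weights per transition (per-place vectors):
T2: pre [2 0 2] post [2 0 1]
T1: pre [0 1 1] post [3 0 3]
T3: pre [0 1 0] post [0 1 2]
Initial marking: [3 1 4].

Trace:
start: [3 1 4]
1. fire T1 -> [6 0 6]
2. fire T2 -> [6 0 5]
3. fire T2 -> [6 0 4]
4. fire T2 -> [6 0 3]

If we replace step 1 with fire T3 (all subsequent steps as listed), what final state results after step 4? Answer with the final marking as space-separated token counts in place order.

(re-executing from step 1 with the substitution; state before step 1: [3 1 4])
1. fire T3 -> [3 1 6]
2. fire T2 -> [3 1 5]
3. fire T2 -> [3 1 4]
4. fire T2 -> [3 1 3]

3 1 3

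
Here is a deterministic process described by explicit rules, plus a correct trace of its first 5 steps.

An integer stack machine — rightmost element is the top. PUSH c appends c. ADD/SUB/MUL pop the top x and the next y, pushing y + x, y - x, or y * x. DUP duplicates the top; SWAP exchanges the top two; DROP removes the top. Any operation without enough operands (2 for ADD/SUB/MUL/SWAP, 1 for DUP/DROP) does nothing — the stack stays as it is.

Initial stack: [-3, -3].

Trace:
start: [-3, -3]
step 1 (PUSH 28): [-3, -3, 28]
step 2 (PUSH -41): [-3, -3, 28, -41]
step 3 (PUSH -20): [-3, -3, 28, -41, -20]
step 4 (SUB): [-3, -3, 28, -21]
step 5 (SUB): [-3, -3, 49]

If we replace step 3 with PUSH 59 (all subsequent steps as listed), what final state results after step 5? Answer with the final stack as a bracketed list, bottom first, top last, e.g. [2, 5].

[-3, -3, 128]

(re-executing from step 3 with the substitution; state before step 3: [-3, -3, 28, -41])
step 3 (PUSH 59): [-3, -3, 28, -41, 59]
step 4 (SUB): [-3, -3, 28, -100]
step 5 (SUB): [-3, -3, 128]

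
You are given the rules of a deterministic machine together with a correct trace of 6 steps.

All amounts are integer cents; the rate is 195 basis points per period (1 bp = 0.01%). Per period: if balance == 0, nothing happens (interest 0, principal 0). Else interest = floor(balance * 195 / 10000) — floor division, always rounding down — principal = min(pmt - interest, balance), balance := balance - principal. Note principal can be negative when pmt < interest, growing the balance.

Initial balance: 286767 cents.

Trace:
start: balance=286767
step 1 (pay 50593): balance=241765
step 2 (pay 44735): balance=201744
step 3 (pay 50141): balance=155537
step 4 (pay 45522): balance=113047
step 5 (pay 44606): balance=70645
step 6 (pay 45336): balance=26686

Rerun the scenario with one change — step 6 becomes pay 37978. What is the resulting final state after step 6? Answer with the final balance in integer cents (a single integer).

(re-executing from step 6 with the substitution; state before step 6: balance=70645)
step 6 (pay 37978): balance=34044

34044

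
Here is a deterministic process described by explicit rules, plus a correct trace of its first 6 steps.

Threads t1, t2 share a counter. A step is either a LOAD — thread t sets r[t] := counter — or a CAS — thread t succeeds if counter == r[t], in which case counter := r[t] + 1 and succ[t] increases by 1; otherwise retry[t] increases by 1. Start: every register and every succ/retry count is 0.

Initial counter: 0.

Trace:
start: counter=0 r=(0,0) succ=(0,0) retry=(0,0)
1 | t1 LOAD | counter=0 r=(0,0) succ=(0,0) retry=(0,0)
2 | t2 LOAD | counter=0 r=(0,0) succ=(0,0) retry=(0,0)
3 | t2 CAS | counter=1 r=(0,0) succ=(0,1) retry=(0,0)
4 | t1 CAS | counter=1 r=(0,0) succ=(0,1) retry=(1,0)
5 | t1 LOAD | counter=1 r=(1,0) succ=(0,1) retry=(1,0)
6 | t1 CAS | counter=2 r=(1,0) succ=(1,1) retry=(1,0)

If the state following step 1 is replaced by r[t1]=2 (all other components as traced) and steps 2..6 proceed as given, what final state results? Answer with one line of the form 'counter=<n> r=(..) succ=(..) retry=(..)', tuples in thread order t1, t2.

counter=2 r=(1,0) succ=(1,1) retry=(1,0)

state after step 1 := counter=0 r=(2,0) succ=(0,0) retry=(0,0)
2 | t2 LOAD | counter=0 r=(2,0) succ=(0,0) retry=(0,0)
3 | t2 CAS | counter=1 r=(2,0) succ=(0,1) retry=(0,0)
4 | t1 CAS | counter=1 r=(2,0) succ=(0,1) retry=(1,0)
5 | t1 LOAD | counter=1 r=(1,0) succ=(0,1) retry=(1,0)
6 | t1 CAS | counter=2 r=(1,0) succ=(1,1) retry=(1,0)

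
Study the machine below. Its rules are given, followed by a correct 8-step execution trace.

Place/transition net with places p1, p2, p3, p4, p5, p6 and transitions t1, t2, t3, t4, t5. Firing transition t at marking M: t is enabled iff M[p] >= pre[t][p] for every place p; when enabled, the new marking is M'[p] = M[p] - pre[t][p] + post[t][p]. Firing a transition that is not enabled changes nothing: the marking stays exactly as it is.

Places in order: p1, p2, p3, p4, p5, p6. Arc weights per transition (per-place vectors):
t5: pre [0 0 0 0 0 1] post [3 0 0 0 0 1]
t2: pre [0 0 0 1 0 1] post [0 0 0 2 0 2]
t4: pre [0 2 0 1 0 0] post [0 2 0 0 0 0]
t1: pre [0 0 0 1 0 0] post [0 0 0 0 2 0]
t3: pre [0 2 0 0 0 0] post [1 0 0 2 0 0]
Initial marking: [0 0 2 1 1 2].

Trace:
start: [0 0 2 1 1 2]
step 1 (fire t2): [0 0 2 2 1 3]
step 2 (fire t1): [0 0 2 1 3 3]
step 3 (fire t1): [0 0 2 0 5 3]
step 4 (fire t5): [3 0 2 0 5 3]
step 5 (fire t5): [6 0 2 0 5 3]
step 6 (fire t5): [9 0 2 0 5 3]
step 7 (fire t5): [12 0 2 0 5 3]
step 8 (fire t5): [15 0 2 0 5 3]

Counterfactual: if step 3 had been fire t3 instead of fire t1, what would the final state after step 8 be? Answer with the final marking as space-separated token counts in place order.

(re-executing from step 3 with the substitution; state before step 3: [0 0 2 1 3 3])
step 3 (fire t3): [0 0 2 1 3 3]
step 4 (fire t5): [3 0 2 1 3 3]
step 5 (fire t5): [6 0 2 1 3 3]
step 6 (fire t5): [9 0 2 1 3 3]
step 7 (fire t5): [12 0 2 1 3 3]
step 8 (fire t5): [15 0 2 1 3 3]

15 0 2 1 3 3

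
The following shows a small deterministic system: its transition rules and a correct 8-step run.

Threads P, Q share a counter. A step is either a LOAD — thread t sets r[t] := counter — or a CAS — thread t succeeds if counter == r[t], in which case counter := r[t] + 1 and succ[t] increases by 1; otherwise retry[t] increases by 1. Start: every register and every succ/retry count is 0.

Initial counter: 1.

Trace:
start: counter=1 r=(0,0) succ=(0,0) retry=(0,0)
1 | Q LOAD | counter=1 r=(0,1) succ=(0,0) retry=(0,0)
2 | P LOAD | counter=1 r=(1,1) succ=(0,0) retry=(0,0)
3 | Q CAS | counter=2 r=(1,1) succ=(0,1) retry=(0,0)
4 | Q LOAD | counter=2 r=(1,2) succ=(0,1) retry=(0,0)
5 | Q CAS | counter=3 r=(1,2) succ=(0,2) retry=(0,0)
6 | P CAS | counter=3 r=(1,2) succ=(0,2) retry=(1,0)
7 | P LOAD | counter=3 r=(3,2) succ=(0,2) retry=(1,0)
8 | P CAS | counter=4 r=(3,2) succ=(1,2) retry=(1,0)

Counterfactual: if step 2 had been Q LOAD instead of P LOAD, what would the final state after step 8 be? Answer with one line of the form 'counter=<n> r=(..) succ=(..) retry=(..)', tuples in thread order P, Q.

counter=4 r=(3,2) succ=(1,2) retry=(1,0)

(re-executing from step 2 with the substitution; state before step 2: counter=1 r=(0,1) succ=(0,0) retry=(0,0))
2 | Q LOAD | counter=1 r=(0,1) succ=(0,0) retry=(0,0)
3 | Q CAS | counter=2 r=(0,1) succ=(0,1) retry=(0,0)
4 | Q LOAD | counter=2 r=(0,2) succ=(0,1) retry=(0,0)
5 | Q CAS | counter=3 r=(0,2) succ=(0,2) retry=(0,0)
6 | P CAS | counter=3 r=(0,2) succ=(0,2) retry=(1,0)
7 | P LOAD | counter=3 r=(3,2) succ=(0,2) retry=(1,0)
8 | P CAS | counter=4 r=(3,2) succ=(1,2) retry=(1,0)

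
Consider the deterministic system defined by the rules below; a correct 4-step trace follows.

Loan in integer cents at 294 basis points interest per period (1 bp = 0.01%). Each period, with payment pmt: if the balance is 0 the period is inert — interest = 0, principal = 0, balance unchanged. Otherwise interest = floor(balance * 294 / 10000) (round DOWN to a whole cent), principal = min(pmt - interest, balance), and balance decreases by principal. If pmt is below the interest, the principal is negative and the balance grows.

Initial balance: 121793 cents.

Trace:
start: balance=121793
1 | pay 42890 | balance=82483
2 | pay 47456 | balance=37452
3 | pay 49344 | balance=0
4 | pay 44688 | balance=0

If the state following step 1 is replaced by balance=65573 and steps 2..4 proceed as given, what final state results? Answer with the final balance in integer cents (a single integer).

state after step 1 := balance=65573
2 | pay 47456 | balance=20044
3 | pay 49344 | balance=0
4 | pay 44688 | balance=0

0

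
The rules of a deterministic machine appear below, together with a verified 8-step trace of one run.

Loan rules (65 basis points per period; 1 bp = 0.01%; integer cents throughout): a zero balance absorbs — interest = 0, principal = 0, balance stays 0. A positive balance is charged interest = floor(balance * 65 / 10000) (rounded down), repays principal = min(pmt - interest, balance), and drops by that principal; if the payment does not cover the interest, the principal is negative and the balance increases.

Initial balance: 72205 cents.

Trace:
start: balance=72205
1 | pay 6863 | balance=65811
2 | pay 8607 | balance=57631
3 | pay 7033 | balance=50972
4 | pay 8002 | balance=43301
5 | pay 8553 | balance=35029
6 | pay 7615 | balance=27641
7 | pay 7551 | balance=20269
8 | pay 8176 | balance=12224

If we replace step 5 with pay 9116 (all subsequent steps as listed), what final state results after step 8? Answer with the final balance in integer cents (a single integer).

(re-executing from step 5 with the substitution; state before step 5: balance=43301)
5 | pay 9116 | balance=34466
6 | pay 7615 | balance=27075
7 | pay 7551 | balance=19699
8 | pay 8176 | balance=11651

11651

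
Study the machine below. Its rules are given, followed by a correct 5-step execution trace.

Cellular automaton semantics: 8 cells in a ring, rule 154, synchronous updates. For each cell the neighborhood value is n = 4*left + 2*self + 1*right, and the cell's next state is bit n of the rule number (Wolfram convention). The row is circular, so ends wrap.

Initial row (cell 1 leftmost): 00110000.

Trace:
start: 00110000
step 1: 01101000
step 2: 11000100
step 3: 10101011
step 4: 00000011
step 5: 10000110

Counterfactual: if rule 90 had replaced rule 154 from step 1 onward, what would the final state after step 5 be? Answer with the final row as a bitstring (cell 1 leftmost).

(re-executing steps 1..5 under rule 90; state before step 1: 00110000)
step 1: 01111000
step 2: 11001100
step 3: 11111111
step 4: 00000000
step 5: 00000000

00000000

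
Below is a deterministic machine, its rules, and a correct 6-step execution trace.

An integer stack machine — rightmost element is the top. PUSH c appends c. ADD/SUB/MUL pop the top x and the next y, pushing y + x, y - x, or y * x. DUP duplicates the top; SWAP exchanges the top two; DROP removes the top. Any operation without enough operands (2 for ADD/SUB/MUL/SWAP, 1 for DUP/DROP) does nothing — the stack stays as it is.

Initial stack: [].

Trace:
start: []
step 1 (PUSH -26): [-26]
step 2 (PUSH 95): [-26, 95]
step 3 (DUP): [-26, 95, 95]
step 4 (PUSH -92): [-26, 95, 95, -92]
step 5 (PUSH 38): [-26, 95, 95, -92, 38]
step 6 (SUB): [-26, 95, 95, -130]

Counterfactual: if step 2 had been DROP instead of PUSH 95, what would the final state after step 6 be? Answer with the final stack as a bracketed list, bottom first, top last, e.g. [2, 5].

(re-executing from step 2 with the substitution; state before step 2: [-26])
step 2 (DROP): []
step 3 (DUP): []
step 4 (PUSH -92): [-92]
step 5 (PUSH 38): [-92, 38]
step 6 (SUB): [-130]

[-130]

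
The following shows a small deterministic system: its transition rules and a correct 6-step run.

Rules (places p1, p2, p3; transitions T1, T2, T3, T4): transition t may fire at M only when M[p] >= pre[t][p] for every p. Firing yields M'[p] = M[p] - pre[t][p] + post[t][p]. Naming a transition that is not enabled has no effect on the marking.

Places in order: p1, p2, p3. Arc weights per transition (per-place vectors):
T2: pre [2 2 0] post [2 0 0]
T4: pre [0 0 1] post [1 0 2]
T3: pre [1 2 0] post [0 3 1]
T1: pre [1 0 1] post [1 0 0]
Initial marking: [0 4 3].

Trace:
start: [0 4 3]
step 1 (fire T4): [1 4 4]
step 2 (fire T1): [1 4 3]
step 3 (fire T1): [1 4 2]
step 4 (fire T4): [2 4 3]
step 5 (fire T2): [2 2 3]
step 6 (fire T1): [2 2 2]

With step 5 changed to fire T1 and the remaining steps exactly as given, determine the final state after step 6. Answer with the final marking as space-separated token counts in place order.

(re-executing from step 5 with the substitution; state before step 5: [2 4 3])
step 5 (fire T1): [2 4 2]
step 6 (fire T1): [2 4 1]

2 4 1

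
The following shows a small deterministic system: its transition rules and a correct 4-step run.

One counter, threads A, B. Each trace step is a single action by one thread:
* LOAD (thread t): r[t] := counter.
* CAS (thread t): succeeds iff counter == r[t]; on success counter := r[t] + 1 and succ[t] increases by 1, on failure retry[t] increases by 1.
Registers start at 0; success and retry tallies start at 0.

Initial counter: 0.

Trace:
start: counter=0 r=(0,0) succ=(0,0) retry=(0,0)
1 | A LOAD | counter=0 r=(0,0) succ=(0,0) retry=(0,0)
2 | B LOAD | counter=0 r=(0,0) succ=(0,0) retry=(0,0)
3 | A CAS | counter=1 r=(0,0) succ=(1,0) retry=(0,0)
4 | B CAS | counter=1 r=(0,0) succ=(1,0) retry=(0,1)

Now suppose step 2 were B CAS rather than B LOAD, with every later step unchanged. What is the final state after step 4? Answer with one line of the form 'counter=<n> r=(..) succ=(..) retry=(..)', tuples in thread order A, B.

(re-executing from step 2 with the substitution; state before step 2: counter=0 r=(0,0) succ=(0,0) retry=(0,0))
2 | B CAS | counter=1 r=(0,0) succ=(0,1) retry=(0,0)
3 | A CAS | counter=1 r=(0,0) succ=(0,1) retry=(1,0)
4 | B CAS | counter=1 r=(0,0) succ=(0,1) retry=(1,1)

counter=1 r=(0,0) succ=(0,1) retry=(1,1)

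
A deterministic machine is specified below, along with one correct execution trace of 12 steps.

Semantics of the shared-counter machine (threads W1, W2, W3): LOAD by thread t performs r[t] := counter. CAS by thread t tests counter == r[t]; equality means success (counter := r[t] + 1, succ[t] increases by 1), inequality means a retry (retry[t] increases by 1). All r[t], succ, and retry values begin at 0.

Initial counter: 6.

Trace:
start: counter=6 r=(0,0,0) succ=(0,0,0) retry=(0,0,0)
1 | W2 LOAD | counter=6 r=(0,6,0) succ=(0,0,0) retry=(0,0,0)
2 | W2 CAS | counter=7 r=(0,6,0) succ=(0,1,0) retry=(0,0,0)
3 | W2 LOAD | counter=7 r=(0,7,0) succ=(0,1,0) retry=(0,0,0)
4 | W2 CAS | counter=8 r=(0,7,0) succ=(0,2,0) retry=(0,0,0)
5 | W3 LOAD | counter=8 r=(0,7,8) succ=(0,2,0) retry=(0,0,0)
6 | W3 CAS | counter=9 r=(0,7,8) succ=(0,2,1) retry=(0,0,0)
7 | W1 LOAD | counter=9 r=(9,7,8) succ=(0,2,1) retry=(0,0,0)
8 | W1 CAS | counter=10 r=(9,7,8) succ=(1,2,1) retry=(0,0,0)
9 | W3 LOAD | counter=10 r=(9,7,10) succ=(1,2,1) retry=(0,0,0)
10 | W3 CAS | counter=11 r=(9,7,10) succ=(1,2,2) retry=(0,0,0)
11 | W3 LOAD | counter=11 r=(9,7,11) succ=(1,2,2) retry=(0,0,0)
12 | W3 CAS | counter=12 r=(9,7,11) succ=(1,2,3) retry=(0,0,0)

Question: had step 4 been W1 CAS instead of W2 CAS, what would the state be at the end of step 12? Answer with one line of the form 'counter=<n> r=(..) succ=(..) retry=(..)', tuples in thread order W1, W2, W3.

counter=11 r=(8,7,10) succ=(1,1,3) retry=(1,0,0)

(re-executing from step 4 with the substitution; state before step 4: counter=7 r=(0,7,0) succ=(0,1,0) retry=(0,0,0))
4 | W1 CAS | counter=7 r=(0,7,0) succ=(0,1,0) retry=(1,0,0)
5 | W3 LOAD | counter=7 r=(0,7,7) succ=(0,1,0) retry=(1,0,0)
6 | W3 CAS | counter=8 r=(0,7,7) succ=(0,1,1) retry=(1,0,0)
7 | W1 LOAD | counter=8 r=(8,7,7) succ=(0,1,1) retry=(1,0,0)
8 | W1 CAS | counter=9 r=(8,7,7) succ=(1,1,1) retry=(1,0,0)
9 | W3 LOAD | counter=9 r=(8,7,9) succ=(1,1,1) retry=(1,0,0)
10 | W3 CAS | counter=10 r=(8,7,9) succ=(1,1,2) retry=(1,0,0)
11 | W3 LOAD | counter=10 r=(8,7,10) succ=(1,1,2) retry=(1,0,0)
12 | W3 CAS | counter=11 r=(8,7,10) succ=(1,1,3) retry=(1,0,0)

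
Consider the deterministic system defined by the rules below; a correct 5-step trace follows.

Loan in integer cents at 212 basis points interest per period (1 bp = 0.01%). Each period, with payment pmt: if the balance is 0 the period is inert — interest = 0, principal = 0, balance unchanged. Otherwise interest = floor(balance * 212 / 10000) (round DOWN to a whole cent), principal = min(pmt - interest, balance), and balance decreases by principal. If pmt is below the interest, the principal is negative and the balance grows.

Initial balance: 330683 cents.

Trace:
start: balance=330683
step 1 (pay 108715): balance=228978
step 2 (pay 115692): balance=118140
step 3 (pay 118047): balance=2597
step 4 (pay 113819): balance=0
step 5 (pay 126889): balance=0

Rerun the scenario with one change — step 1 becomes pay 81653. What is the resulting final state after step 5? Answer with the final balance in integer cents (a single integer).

0

(re-executing from step 1 with the substitution; state before step 1: balance=330683)
step 1 (pay 81653): balance=256040
step 2 (pay 115692): balance=145776
step 3 (pay 118047): balance=30819
step 4 (pay 113819): balance=0
step 5 (pay 126889): balance=0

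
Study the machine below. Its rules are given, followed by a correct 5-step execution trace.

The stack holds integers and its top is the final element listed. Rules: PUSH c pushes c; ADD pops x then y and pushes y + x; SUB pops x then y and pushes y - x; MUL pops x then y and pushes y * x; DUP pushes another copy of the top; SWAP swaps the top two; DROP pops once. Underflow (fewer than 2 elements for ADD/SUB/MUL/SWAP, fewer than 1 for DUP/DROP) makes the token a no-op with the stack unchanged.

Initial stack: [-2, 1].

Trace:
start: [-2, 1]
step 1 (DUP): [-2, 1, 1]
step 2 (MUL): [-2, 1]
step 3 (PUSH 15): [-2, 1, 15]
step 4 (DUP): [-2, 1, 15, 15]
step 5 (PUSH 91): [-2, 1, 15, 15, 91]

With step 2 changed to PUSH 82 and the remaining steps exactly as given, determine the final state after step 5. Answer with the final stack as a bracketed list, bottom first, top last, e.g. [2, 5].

(re-executing from step 2 with the substitution; state before step 2: [-2, 1, 1])
step 2 (PUSH 82): [-2, 1, 1, 82]
step 3 (PUSH 15): [-2, 1, 1, 82, 15]
step 4 (DUP): [-2, 1, 1, 82, 15, 15]
step 5 (PUSH 91): [-2, 1, 1, 82, 15, 15, 91]

[-2, 1, 1, 82, 15, 15, 91]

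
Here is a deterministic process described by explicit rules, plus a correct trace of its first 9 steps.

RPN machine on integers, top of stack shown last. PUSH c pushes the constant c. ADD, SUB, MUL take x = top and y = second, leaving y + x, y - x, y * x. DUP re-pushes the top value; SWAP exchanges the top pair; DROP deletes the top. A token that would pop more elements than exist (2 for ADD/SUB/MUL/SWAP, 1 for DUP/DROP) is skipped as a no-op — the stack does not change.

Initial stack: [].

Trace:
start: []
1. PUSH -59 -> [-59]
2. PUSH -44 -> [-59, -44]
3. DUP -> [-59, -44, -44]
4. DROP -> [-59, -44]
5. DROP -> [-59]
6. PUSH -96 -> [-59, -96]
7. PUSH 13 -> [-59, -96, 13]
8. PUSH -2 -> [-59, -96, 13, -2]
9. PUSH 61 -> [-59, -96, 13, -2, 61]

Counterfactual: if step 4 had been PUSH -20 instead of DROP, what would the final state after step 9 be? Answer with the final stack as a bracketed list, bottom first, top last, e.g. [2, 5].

(re-executing from step 4 with the substitution; state before step 4: [-59, -44, -44])
4. PUSH -20 -> [-59, -44, -44, -20]
5. DROP -> [-59, -44, -44]
6. PUSH -96 -> [-59, -44, -44, -96]
7. PUSH 13 -> [-59, -44, -44, -96, 13]
8. PUSH -2 -> [-59, -44, -44, -96, 13, -2]
9. PUSH 61 -> [-59, -44, -44, -96, 13, -2, 61]

[-59, -44, -44, -96, 13, -2, 61]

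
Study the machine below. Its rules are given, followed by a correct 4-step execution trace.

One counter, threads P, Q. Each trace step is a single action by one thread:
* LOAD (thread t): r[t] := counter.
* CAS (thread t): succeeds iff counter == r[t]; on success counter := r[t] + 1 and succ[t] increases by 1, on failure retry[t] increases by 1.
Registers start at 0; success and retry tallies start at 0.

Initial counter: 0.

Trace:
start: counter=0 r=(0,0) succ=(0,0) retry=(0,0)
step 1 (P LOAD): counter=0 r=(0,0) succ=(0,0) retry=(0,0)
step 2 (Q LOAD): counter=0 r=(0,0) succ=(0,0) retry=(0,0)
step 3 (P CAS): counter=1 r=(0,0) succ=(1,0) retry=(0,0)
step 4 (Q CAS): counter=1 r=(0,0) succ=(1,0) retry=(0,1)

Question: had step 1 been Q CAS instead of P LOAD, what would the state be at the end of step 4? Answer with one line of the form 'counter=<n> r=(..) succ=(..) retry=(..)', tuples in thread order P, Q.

counter=2 r=(0,1) succ=(0,2) retry=(1,0)

(re-executing from step 1 with the substitution; state before step 1: counter=0 r=(0,0) succ=(0,0) retry=(0,0))
step 1 (Q CAS): counter=1 r=(0,0) succ=(0,1) retry=(0,0)
step 2 (Q LOAD): counter=1 r=(0,1) succ=(0,1) retry=(0,0)
step 3 (P CAS): counter=1 r=(0,1) succ=(0,1) retry=(1,0)
step 4 (Q CAS): counter=2 r=(0,1) succ=(0,2) retry=(1,0)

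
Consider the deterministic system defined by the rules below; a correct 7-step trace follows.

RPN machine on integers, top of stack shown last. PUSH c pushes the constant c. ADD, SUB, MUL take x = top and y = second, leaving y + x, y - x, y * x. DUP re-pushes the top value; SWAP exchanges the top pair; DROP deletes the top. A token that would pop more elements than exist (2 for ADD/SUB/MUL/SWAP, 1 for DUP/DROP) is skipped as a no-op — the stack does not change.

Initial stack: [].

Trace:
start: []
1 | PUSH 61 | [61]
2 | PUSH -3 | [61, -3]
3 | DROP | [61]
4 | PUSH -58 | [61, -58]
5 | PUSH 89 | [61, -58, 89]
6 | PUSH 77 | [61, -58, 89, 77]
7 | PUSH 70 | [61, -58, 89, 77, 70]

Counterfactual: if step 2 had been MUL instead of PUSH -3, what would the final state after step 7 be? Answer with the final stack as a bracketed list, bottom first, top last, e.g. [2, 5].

[-58, 89, 77, 70]

(re-executing from step 2 with the substitution; state before step 2: [61])
2 | MUL | [61]
3 | DROP | []
4 | PUSH -58 | [-58]
5 | PUSH 89 | [-58, 89]
6 | PUSH 77 | [-58, 89, 77]
7 | PUSH 70 | [-58, 89, 77, 70]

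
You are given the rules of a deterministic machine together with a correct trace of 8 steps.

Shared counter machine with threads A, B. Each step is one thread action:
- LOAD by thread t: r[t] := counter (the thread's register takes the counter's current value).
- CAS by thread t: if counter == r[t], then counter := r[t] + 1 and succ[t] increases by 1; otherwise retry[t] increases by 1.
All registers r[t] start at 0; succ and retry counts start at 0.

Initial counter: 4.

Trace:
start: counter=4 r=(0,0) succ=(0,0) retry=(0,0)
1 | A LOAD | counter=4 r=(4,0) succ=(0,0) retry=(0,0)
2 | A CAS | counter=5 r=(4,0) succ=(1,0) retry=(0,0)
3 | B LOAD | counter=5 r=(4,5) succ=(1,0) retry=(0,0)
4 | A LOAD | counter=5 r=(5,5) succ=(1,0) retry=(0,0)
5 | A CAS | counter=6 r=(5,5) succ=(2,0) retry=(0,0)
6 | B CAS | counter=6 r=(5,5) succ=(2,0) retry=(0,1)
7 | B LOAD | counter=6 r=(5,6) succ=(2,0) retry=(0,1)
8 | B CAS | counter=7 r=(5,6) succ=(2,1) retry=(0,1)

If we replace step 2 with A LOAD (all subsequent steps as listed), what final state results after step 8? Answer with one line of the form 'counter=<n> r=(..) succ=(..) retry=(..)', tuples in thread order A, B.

(re-executing from step 2 with the substitution; state before step 2: counter=4 r=(4,0) succ=(0,0) retry=(0,0))
2 | A LOAD | counter=4 r=(4,0) succ=(0,0) retry=(0,0)
3 | B LOAD | counter=4 r=(4,4) succ=(0,0) retry=(0,0)
4 | A LOAD | counter=4 r=(4,4) succ=(0,0) retry=(0,0)
5 | A CAS | counter=5 r=(4,4) succ=(1,0) retry=(0,0)
6 | B CAS | counter=5 r=(4,4) succ=(1,0) retry=(0,1)
7 | B LOAD | counter=5 r=(4,5) succ=(1,0) retry=(0,1)
8 | B CAS | counter=6 r=(4,5) succ=(1,1) retry=(0,1)

counter=6 r=(4,5) succ=(1,1) retry=(0,1)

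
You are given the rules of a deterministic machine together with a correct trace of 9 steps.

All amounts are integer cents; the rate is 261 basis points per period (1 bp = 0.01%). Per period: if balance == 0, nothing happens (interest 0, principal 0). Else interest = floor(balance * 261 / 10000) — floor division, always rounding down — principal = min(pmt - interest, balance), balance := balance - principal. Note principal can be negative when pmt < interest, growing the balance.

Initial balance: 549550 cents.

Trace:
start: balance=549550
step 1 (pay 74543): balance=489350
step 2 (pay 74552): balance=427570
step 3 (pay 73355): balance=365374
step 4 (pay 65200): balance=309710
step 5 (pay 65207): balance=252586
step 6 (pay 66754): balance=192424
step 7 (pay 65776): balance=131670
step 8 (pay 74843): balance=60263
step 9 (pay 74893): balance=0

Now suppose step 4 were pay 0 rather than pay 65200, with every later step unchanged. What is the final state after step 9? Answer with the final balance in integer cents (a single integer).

(re-executing from step 4 with the substitution; state before step 4: balance=365374)
step 4 (pay 0): balance=374910
step 5 (pay 65207): balance=319488
step 6 (pay 66754): balance=261072
step 7 (pay 65776): balance=202109
step 8 (pay 74843): balance=132541
step 9 (pay 74893): balance=61107

61107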